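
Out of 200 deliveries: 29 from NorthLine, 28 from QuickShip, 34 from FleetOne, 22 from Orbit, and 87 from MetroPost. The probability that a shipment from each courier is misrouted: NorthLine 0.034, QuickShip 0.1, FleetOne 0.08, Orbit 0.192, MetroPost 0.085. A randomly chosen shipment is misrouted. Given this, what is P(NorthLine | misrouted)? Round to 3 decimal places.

0.054

By Bayes' rule, posterior ∝ prior × likelihood:
  NorthLine: 0.145 × 0.034 = 0.00493
  QuickShip: 0.14 × 0.1 = 0.014
  FleetOne: 0.17 × 0.08 = 0.0136
  Orbit: 0.11 × 0.192 = 0.02112
  MetroPost: 0.435 × 0.085 = 0.036975
Sum = 0.090625.
P(NorthLine | evidence) = 0.00493 / 0.090625 ≈ 0.054.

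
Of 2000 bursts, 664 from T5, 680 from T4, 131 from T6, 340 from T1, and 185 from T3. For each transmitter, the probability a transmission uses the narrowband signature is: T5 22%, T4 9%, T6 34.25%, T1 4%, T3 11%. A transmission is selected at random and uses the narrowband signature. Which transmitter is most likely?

T5

Unnormalized posteriors (prior × likelihood):
  T5: 0.332 × 0.22 = 0.07304
  T4: 0.34 × 0.09 = 0.0306
  T6: 0.0655 × 0.3425 = 0.02243375
  T1: 0.17 × 0.04 = 0.0068
  T3: 0.0925 × 0.11 = 0.010175
Sum = 0.14304875.
Largest term belongs to T5, so T5 is most probable.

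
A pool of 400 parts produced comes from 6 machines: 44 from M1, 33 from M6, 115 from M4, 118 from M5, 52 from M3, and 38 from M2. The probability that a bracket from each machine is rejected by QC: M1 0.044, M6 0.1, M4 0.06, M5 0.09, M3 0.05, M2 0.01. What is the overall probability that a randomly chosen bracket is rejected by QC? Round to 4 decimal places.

0.0643

Unnormalized posteriors (prior × likelihood):
  M1: 0.11 × 0.044 = 0.00484
  M6: 0.0825 × 0.1 = 0.00825
  M4: 0.2875 × 0.06 = 0.01725
  M5: 0.295 × 0.09 = 0.02655
  M3: 0.13 × 0.05 = 0.0065
  M2: 0.095 × 0.01 = 0.00095
P(rejected) = 0.00484 + 0.00825 + 0.01725 + 0.02655 + 0.0065 + 0.00095 = 0.06434 → 0.0643.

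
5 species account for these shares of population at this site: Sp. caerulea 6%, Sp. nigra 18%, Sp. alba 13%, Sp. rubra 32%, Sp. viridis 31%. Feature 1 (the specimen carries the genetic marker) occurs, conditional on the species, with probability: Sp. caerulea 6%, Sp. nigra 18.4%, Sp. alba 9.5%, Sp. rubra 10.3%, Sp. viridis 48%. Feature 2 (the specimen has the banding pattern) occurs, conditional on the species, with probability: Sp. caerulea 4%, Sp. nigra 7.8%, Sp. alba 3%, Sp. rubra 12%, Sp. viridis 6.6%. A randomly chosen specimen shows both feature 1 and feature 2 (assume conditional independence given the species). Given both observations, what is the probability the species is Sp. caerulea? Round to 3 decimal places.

Prior × likelihood for each hypothesis:
  Sp. caerulea: 0.06 × 0.06 × 0.04 = 0.000144
  Sp. nigra: 0.18 × 0.184 × 0.078 = 0.00258336
  Sp. alba: 0.13 × 0.095 × 0.03 = 0.0003705
  Sp. rubra: 0.32 × 0.103 × 0.12 = 0.0039552
  Sp. viridis: 0.31 × 0.48 × 0.066 = 0.0098208
Sum = 0.01687386.
P(Sp. caerulea | evidence) = 0.000144 / 0.01687386 ≈ 0.009.

0.009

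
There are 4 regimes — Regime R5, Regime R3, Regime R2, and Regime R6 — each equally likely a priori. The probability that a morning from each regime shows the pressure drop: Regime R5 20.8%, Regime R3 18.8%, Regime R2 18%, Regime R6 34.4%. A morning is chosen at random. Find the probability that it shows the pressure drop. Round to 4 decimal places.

Since the prior is uniform, the posterior is proportional to the likelihood:
  Regime R5: 0.208
  Regime R3: 0.188
  Regime R2: 0.18
  Regime R6: 0.344
P(drop) = (1/4) × (0.208 + 0.188 + 0.18 + 0.344) = 0.92/4 ≈ 0.2300.

0.2300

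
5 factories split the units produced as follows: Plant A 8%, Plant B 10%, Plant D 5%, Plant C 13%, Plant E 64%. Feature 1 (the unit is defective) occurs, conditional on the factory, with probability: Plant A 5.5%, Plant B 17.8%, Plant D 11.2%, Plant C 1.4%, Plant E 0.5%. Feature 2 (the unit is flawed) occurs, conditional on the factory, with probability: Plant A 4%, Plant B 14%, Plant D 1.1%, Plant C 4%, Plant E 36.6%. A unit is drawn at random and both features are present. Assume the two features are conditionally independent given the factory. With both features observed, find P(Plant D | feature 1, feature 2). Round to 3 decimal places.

0.016

Unnormalized posteriors (prior × likelihood):
  Plant A: 0.08 × 0.055 × 0.04 = 0.000176
  Plant B: 0.1 × 0.178 × 0.14 = 0.002492
  Plant D: 0.05 × 0.112 × 0.011 = 0.0000616
  Plant C: 0.13 × 0.014 × 0.04 = 0.0000728
  Plant E: 0.64 × 0.005 × 0.366 = 0.0011712
Normalizing constant = 0.0039736.
P(Plant D | evidence) = 0.0000616 / 0.0039736 ≈ 0.016.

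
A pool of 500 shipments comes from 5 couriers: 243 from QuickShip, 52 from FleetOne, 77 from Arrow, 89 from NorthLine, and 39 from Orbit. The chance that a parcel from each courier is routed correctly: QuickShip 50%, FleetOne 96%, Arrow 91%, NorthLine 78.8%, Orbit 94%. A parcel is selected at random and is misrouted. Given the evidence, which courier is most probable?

QuickShip

Taking complements, P(misrouted | each) = QuickShip 0.5, FleetOne 0.04, Arrow 0.09, NorthLine 0.212, Orbit 0.06.
By Bayes' rule, posterior ∝ prior × likelihood:
  QuickShip: 0.486 × 0.5 = 0.243
  FleetOne: 0.104 × 0.04 = 0.00416
  Arrow: 0.154 × 0.09 = 0.01386
  NorthLine: 0.178 × 0.212 = 0.037736
  Orbit: 0.078 × 0.06 = 0.00468
Normalizing constant = 0.303436.
Largest term belongs to QuickShip, so QuickShip is most probable.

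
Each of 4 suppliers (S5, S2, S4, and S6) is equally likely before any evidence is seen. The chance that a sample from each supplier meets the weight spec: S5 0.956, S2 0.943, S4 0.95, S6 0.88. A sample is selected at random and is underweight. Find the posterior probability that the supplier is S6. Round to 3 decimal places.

0.443

Taking complements, P(underweight | each) = S5 0.044, S2 0.057, S4 0.05, S6 0.12.
With a uniform prior (1/4 each), posterior ∝ likelihood:
  S5: 0.044
  S2: 0.057
  S4: 0.05
  S6: 0.12
Total = 0.271.
P(S6 | evidence) = 0.12 / 0.271 ≈ 0.443.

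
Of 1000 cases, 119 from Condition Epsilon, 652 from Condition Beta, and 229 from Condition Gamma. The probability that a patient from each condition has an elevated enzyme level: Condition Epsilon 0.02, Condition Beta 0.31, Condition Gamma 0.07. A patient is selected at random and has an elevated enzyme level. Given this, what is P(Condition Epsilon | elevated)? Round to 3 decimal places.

By Bayes' rule, posterior ∝ prior × likelihood:
  Condition Epsilon: 0.119 × 0.02 = 0.00238
  Condition Beta: 0.652 × 0.31 = 0.20212
  Condition Gamma: 0.229 × 0.07 = 0.01603
Normalizing constant = 0.22053.
P(Condition Epsilon | evidence) = 0.00238 / 0.22053 ≈ 0.011.

0.011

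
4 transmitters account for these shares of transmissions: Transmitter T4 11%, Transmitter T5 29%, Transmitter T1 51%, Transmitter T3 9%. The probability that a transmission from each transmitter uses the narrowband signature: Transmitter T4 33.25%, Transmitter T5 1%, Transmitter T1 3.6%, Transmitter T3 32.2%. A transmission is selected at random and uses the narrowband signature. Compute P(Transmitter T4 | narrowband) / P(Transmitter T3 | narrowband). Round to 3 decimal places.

Prior × likelihood for each hypothesis:
  Transmitter T4: 0.11 × 0.3325 = 0.036575
  Transmitter T5: 0.29 × 0.01 = 0.0029
  Transmitter T1: 0.51 × 0.036 = 0.01836
  Transmitter T3: 0.09 × 0.322 = 0.02898
Sum = 0.086815.
The ratio is 0.036575 / 0.02898 (the normalizer cancels) = 1.262.

1.262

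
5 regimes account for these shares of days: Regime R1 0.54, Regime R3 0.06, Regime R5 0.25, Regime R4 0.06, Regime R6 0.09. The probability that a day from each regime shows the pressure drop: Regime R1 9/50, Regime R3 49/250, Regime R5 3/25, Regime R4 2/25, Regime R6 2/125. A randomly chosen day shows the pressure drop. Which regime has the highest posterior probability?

Regime R1

Unnormalized posteriors (prior × likelihood):
  Regime R1: 0.54 × 0.18 = 0.0972
  Regime R3: 0.06 × 0.196 = 0.01176
  Regime R5: 0.25 × 0.12 = 0.03
  Regime R4: 0.06 × 0.08 = 0.0048
  Regime R6: 0.09 × 0.016 = 0.00144
Sum = 0.1452.
Largest term belongs to Regime R1, so Regime R1 is most probable.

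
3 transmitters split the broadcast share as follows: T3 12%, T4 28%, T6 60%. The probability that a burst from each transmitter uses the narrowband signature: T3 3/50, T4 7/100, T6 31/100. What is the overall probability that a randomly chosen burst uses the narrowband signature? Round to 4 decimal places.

Prior × likelihood for each hypothesis:
  T3: 0.12 × 0.06 = 0.0072
  T4: 0.28 × 0.07 = 0.0196
  T6: 0.6 × 0.31 = 0.186
P(narrowband) = 0.0072 + 0.0196 + 0.186 = 0.2128 → 0.2128.

0.2128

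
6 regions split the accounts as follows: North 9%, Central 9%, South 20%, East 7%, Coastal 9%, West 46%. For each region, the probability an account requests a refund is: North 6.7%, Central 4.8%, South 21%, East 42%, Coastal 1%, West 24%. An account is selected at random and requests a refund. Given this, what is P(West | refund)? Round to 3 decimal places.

By Bayes' rule, posterior ∝ prior × likelihood:
  North: 0.09 × 0.067 = 0.00603
  Central: 0.09 × 0.048 = 0.00432
  South: 0.2 × 0.21 = 0.042
  East: 0.07 × 0.42 = 0.0294
  Coastal: 0.09 × 0.01 = 0.0009
  West: 0.46 × 0.24 = 0.1104
Sum = 0.19305.
P(West | evidence) = 0.1104 / 0.19305 ≈ 0.572.

0.572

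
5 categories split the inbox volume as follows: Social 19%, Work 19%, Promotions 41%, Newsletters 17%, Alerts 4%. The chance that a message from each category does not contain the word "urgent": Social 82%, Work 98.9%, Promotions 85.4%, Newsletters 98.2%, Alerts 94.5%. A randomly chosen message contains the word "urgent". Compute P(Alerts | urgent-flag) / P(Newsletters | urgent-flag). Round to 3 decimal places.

0.719

Taking complements, P(urgent-flag | each) = Social 0.18, Work 0.011, Promotions 0.146, Newsletters 0.018, Alerts 0.055.
By Bayes' rule, posterior ∝ prior × likelihood:
  Social: 0.19 × 0.18 = 0.0342
  Work: 0.19 × 0.011 = 0.00209
  Promotions: 0.41 × 0.146 = 0.05986
  Newsletters: 0.17 × 0.018 = 0.00306
  Alerts: 0.04 × 0.055 = 0.0022
Sum = 0.10141.
The ratio is 0.0022 / 0.00306 (the normalizer cancels) = 0.719.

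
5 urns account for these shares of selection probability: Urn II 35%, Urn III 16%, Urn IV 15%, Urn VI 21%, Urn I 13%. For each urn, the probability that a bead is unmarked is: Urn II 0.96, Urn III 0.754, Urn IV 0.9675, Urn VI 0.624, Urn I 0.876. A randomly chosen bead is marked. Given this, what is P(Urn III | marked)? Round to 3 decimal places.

Taking complements, P(marked | each) = Urn II 0.04, Urn III 0.246, Urn IV 0.0325, Urn VI 0.376, Urn I 0.124.
By Bayes' rule, posterior ∝ prior × likelihood:
  Urn II: 0.35 × 0.04 = 0.014
  Urn III: 0.16 × 0.246 = 0.03936
  Urn IV: 0.15 × 0.0325 = 0.004875
  Urn VI: 0.21 × 0.376 = 0.07896
  Urn I: 0.13 × 0.124 = 0.01612
Sum = 0.153315.
P(Urn III | evidence) = 0.03936 / 0.153315 ≈ 0.257.

0.257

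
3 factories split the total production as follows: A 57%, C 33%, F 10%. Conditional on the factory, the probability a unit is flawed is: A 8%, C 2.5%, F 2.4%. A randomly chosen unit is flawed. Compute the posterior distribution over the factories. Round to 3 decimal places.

By Bayes' rule, posterior ∝ prior × likelihood:
  A: 0.57 × 0.08 = 0.0456
  C: 0.33 × 0.025 = 0.00825
  F: 0.1 × 0.024 = 0.0024
Sum = 0.05625.
P(A | flawed) = 0.0456/0.05625 ≈ 0.811
P(C | flawed) = 0.00825/0.05625 ≈ 0.147
P(F | flawed) = 0.0024/0.05625 ≈ 0.043

A 0.811, C 0.147, F 0.043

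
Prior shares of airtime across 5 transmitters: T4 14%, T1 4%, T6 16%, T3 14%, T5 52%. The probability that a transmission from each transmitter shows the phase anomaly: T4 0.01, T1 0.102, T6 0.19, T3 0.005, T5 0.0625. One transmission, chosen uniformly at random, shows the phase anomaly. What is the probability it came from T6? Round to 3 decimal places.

0.440

Prior × likelihood for each hypothesis:
  T4: 0.14 × 0.01 = 0.0014
  T1: 0.04 × 0.102 = 0.00408
  T6: 0.16 × 0.19 = 0.0304
  T3: 0.14 × 0.005 = 0.0007
  T5: 0.52 × 0.0625 = 0.0325
Normalizing constant = 0.06908.
P(T6 | evidence) = 0.0304 / 0.06908 ≈ 0.440.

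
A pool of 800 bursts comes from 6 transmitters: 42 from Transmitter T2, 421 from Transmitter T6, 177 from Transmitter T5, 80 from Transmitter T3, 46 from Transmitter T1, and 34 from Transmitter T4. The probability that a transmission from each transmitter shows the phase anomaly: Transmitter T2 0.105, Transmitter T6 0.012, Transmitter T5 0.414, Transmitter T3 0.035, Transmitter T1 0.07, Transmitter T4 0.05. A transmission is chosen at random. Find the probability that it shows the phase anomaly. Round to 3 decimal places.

Compute prior × likelihood for every hypothesis:
  Transmitter T2: 0.0525 × 0.105 = 0.0055125
  Transmitter T6: 0.52625 × 0.012 = 0.006315
  Transmitter T5: 0.22125 × 0.414 = 0.0915975
  Transmitter T3: 0.1 × 0.035 = 0.0035
  Transmitter T1: 0.0575 × 0.07 = 0.004025
  Transmitter T4: 0.0425 × 0.05 = 0.002125
P(anomaly) = 0.0055125 + 0.006315 + 0.0915975 + 0.0035 + 0.004025 + 0.002125 = 0.113075 → 0.113.

0.113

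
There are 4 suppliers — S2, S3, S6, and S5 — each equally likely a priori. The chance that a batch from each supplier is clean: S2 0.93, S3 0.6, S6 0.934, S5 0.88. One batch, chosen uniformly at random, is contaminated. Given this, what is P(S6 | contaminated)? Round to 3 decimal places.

Taking complements, P(contaminated | each) = S2 0.07, S3 0.4, S6 0.066, S5 0.12.
With a uniform prior (1/4 each), posterior ∝ likelihood:
  S2: 0.07
  S3: 0.4
  S6: 0.066
  S5: 0.12
Total = 0.656.
P(S6 | evidence) = 0.066 / 0.656 ≈ 0.101.

0.101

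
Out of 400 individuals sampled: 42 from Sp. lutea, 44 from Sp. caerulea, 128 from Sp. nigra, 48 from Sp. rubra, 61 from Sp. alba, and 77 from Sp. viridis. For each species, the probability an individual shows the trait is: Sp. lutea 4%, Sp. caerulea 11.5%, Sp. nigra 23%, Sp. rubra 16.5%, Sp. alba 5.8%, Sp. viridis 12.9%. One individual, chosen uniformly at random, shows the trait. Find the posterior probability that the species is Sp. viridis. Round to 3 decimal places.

0.173

Prior × likelihood for each hypothesis:
  Sp. lutea: 0.105 × 0.04 = 0.0042
  Sp. caerulea: 0.11 × 0.115 = 0.01265
  Sp. nigra: 0.32 × 0.23 = 0.0736
  Sp. rubra: 0.12 × 0.165 = 0.0198
  Sp. alba: 0.1525 × 0.058 = 0.008845
  Sp. viridis: 0.1925 × 0.129 = 0.0248325
Total = 0.1439275.
P(Sp. viridis | evidence) = 0.0248325 / 0.1439275 ≈ 0.173.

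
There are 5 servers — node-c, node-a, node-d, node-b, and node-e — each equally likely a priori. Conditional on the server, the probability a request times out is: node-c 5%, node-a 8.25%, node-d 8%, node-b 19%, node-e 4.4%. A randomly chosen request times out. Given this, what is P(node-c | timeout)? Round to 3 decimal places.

0.112

Since the prior is uniform, the posterior is proportional to the likelihood:
  node-c: 0.05
  node-a: 0.0825
  node-d: 0.08
  node-b: 0.19
  node-e: 0.044
Total = 0.4465.
P(node-c | evidence) = 0.05 / 0.4465 ≈ 0.112.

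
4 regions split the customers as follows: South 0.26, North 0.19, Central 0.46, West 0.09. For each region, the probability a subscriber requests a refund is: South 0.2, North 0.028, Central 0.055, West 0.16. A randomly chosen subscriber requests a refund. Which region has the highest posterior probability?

Compute prior × likelihood for every hypothesis:
  South: 0.26 × 0.2 = 0.052
  North: 0.19 × 0.028 = 0.00532
  Central: 0.46 × 0.055 = 0.0253
  West: 0.09 × 0.16 = 0.0144
Sum = 0.09702.
Largest term belongs to South, so South is most probable.

South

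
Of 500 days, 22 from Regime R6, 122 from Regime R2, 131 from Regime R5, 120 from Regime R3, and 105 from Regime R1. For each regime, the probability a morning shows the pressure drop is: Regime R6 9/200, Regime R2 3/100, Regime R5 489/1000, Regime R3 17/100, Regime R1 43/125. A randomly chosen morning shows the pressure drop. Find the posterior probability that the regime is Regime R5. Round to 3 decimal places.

Unnormalized posteriors (prior × likelihood):
  Regime R6: 0.044 × 0.045 = 0.00198
  Regime R2: 0.244 × 0.03 = 0.00732
  Regime R5: 0.262 × 0.489 = 0.128118
  Regime R3: 0.24 × 0.17 = 0.0408
  Regime R1: 0.21 × 0.344 = 0.07224
Sum = 0.250458.
P(Regime R5 | evidence) = 0.128118 / 0.250458 ≈ 0.512.

0.512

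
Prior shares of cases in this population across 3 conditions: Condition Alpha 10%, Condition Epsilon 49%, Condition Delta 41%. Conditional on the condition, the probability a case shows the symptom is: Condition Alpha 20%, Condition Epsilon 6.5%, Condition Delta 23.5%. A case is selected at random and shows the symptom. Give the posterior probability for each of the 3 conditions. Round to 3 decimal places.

Condition Alpha 0.135, Condition Epsilon 0.215, Condition Delta 0.650

By Bayes' rule, posterior ∝ prior × likelihood:
  Condition Alpha: 0.1 × 0.2 = 0.02
  Condition Epsilon: 0.49 × 0.065 = 0.03185
  Condition Delta: 0.41 × 0.235 = 0.09635
Sum = 0.1482.
P(Condition Alpha | symptomatic) = 0.02/0.1482 ≈ 0.135
P(Condition Epsilon | symptomatic) = 0.03185/0.1482 ≈ 0.215
P(Condition Delta | symptomatic) = 0.09635/0.1482 ≈ 0.650
(Check: 0.135+0.215+0.650 = 1.000.)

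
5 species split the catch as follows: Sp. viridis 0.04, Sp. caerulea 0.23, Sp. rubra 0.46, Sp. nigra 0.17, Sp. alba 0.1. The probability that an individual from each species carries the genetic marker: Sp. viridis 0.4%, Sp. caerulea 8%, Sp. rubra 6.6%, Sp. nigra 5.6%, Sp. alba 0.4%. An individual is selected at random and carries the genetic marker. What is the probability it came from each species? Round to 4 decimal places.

Compute prior × likelihood for every hypothesis:
  Sp. viridis: 0.04 × 0.004 = 0.00016
  Sp. caerulea: 0.23 × 0.08 = 0.0184
  Sp. rubra: 0.46 × 0.066 = 0.03036
  Sp. nigra: 0.17 × 0.056 = 0.00952
  Sp. alba: 0.1 × 0.004 = 0.0004
Sum = 0.05884.
P(Sp. viridis | marker) = 0.00016/0.05884 ≈ 0.0027
P(Sp. caerulea | marker) = 0.0184/0.05884 ≈ 0.3127
P(Sp. rubra | marker) = 0.03036/0.05884 ≈ 0.5160
P(Sp. nigra | marker) = 0.00952/0.05884 ≈ 0.1618
P(Sp. alba | marker) = 0.0004/0.05884 ≈ 0.0068
(Check: 0.0027+0.3127+0.5160+0.1618+0.0068 = 1.0000.)

Sp. viridis 0.0027, Sp. caerulea 0.3127, Sp. rubra 0.5160, Sp. nigra 0.1618, Sp. alba 0.0068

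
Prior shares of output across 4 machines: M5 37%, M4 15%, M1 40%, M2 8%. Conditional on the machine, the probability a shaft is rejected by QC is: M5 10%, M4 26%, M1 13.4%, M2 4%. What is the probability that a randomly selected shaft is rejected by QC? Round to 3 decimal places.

0.133

Compute prior × likelihood for every hypothesis:
  M5: 0.37 × 0.1 = 0.037
  M4: 0.15 × 0.26 = 0.039
  M1: 0.4 × 0.134 = 0.0536
  M2: 0.08 × 0.04 = 0.0032
P(rejected) = 0.037 + 0.039 + 0.0536 + 0.0032 = 0.1328 → 0.133.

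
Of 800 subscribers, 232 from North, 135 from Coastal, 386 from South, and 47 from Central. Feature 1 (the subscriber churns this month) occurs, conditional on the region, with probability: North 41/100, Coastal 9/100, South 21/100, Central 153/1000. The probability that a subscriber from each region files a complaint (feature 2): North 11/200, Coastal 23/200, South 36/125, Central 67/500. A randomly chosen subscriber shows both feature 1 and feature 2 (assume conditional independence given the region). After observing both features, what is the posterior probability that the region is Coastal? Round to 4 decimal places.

0.0452

Unnormalized posteriors (prior × likelihood):
  North: 0.29 × 0.41 × 0.055 = 0.0065395
  Coastal: 0.16875 × 0.09 × 0.115 = 0.0017465625
  South: 0.4825 × 0.21 × 0.288 = 0.0291816
  Central: 0.05875 × 0.153 × 0.134 = 0.0012044925
Normalizing constant = 0.038672155.
P(Coastal | evidence) = 0.0017465625 / 0.038672155 ≈ 0.0452.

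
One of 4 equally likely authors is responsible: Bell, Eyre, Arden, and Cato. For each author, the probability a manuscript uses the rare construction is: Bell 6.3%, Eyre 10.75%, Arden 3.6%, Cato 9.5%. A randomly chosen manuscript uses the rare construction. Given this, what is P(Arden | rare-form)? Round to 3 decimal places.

With a uniform prior (1/4 each), posterior ∝ likelihood:
  Bell: 0.063
  Eyre: 0.1075
  Arden: 0.036
  Cato: 0.095
Total = 0.3015.
P(Arden | evidence) = 0.036 / 0.3015 ≈ 0.119.

0.119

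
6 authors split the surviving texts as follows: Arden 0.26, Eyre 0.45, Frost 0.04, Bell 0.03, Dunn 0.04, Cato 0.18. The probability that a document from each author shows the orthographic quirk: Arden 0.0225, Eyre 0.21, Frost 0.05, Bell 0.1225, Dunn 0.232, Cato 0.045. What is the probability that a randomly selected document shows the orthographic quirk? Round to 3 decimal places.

Unnormalized posteriors (prior × likelihood):
  Arden: 0.26 × 0.0225 = 0.00585
  Eyre: 0.45 × 0.21 = 0.0945
  Frost: 0.04 × 0.05 = 0.002
  Bell: 0.03 × 0.1225 = 0.003675
  Dunn: 0.04 × 0.232 = 0.00928
  Cato: 0.18 × 0.045 = 0.0081
P(quirk) = 0.00585 + 0.0945 + 0.002 + 0.003675 + 0.00928 + 0.0081 = 0.123405 → 0.123.

0.123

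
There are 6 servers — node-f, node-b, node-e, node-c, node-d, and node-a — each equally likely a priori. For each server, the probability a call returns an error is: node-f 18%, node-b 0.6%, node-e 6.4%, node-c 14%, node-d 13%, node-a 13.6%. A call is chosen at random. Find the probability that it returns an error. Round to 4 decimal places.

With a uniform prior (1/6 each), posterior ∝ likelihood:
  node-f: 0.18
  node-b: 0.006
  node-e: 0.064
  node-c: 0.14
  node-d: 0.13
  node-a: 0.136
P(error) = (1/6) × (0.18 + 0.006 + 0.064 + 0.14 + 0.13 + 0.136) = 0.656/6 ≈ 0.1093.

0.1093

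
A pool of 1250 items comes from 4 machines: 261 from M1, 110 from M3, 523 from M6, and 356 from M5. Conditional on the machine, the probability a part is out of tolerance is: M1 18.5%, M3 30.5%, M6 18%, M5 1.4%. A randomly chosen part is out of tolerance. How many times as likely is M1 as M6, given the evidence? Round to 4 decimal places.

0.5129

Compute prior × likelihood for every hypothesis:
  M1: 0.2088 × 0.185 = 0.038628
  M3: 0.088 × 0.305 = 0.02684
  M6: 0.4184 × 0.18 = 0.075312
  M5: 0.2848 × 0.014 = 0.0039872
Total = 0.1447672.
The ratio is 0.038628 / 0.075312 (the normalizer cancels) = 0.5129.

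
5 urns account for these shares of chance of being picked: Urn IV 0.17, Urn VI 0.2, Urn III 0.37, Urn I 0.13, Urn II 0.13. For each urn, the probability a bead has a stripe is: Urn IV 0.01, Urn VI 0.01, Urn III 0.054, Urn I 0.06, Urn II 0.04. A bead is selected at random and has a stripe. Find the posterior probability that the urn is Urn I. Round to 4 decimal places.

0.2126

Unnormalized posteriors (prior × likelihood):
  Urn IV: 0.17 × 0.01 = 0.0017
  Urn VI: 0.2 × 0.01 = 0.002
  Urn III: 0.37 × 0.054 = 0.01998
  Urn I: 0.13 × 0.06 = 0.0078
  Urn II: 0.13 × 0.04 = 0.0052
Sum = 0.03668.
P(Urn I | evidence) = 0.0078 / 0.03668 ≈ 0.2126.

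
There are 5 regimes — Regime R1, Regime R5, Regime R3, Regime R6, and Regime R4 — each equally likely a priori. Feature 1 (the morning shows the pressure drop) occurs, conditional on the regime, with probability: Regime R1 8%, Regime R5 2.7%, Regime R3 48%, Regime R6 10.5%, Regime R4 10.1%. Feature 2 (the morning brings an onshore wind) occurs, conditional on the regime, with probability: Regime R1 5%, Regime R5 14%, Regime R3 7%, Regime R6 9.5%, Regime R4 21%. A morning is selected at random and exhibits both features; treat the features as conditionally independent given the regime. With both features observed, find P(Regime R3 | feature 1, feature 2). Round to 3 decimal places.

Since the prior is uniform, the posterior is proportional to the likelihood:
  Regime R1: 0.08 × 0.05 = 0.004
  Regime R5: 0.027 × 0.14 = 0.00378
  Regime R3: 0.48 × 0.07 = 0.0336
  Regime R6: 0.105 × 0.095 = 0.009975
  Regime R4: 0.101 × 0.21 = 0.02121
Sum = 0.072565.
P(Regime R3 | evidence) = 0.0336 / 0.072565 ≈ 0.463.

0.463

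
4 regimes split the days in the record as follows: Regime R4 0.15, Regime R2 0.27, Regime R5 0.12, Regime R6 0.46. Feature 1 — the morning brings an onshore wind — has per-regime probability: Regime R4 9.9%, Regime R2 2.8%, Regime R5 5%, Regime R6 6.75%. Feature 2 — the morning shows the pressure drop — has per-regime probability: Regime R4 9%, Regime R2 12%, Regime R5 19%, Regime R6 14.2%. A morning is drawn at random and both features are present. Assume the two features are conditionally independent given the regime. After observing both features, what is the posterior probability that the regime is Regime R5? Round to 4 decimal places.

0.1463

By Bayes' rule, posterior ∝ prior × likelihood:
  Regime R4: 0.15 × 0.099 × 0.09 = 0.0013365
  Regime R2: 0.27 × 0.028 × 0.12 = 0.0009072
  Regime R5: 0.12 × 0.05 × 0.19 = 0.00114
  Regime R6: 0.46 × 0.0675 × 0.142 = 0.0044091
Total = 0.0077928.
P(Regime R5 | evidence) = 0.00114 / 0.0077928 ≈ 0.1463.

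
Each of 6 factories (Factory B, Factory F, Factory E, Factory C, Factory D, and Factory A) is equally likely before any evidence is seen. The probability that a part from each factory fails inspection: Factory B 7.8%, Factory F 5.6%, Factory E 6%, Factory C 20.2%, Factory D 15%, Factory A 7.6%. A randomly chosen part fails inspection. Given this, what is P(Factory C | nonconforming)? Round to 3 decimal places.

0.325

Since the prior is uniform, the posterior is proportional to the likelihood:
  Factory B: 0.078
  Factory F: 0.056
  Factory E: 0.06
  Factory C: 0.202
  Factory D: 0.15
  Factory A: 0.076
Normalizing constant = 0.622.
P(Factory C | evidence) = 0.202 / 0.622 ≈ 0.325.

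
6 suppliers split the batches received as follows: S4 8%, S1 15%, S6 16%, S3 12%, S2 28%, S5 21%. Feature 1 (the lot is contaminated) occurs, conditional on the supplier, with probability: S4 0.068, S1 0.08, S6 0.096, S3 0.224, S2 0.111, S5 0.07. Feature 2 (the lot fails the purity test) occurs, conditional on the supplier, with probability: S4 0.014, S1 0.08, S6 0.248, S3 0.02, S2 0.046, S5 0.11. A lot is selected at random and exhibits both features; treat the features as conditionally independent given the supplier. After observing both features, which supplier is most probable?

S6

Unnormalized posteriors (prior × likelihood):
  S4: 0.08 × 0.068 × 0.014 = 0.00007616
  S1: 0.15 × 0.08 × 0.08 = 0.00096
  S6: 0.16 × 0.096 × 0.248 = 0.00380928
  S3: 0.12 × 0.224 × 0.02 = 0.0005376
  S2: 0.28 × 0.111 × 0.046 = 0.00142968
  S5: 0.21 × 0.07 × 0.11 = 0.001617
Normalizing constant = 0.00842972.
Largest term belongs to S6, so S6 is most probable.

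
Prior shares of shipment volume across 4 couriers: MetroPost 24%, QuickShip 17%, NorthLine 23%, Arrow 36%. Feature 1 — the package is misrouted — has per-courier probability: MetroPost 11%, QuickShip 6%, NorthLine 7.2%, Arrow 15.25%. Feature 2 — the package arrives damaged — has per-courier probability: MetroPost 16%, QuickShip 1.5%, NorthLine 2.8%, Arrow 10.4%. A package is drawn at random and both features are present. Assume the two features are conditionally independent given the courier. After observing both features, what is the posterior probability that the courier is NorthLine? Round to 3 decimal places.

0.044

Unnormalized posteriors (prior × likelihood):
  MetroPost: 0.24 × 0.11 × 0.16 = 0.004224
  QuickShip: 0.17 × 0.06 × 0.015 = 0.000153
  NorthLine: 0.23 × 0.072 × 0.028 = 0.00046368
  Arrow: 0.36 × 0.1525 × 0.104 = 0.0057096
Total = 0.01055028.
P(NorthLine | evidence) = 0.00046368 / 0.01055028 ≈ 0.044.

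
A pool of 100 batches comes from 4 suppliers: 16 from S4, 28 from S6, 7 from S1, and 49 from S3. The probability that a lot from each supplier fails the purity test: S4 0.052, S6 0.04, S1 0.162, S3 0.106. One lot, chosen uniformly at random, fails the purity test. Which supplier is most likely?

Compute prior × likelihood for every hypothesis:
  S4: 0.16 × 0.052 = 0.00832
  S6: 0.28 × 0.04 = 0.0112
  S1: 0.07 × 0.162 = 0.01134
  S3: 0.49 × 0.106 = 0.05194
Normalizing constant = 0.0828.
Largest term belongs to S3, so S3 is most probable.

S3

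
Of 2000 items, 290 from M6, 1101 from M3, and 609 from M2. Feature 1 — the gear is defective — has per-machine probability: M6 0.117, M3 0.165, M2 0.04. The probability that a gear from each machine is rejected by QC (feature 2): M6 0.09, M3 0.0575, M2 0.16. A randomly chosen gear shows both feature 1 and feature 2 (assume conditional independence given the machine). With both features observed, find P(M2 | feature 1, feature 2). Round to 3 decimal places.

0.224

Unnormalized posteriors (prior × likelihood):
  M6: 0.145 × 0.117 × 0.09 = 0.00152685
  M3: 0.5505 × 0.165 × 0.0575 = 0.00522286875
  M2: 0.3045 × 0.04 × 0.16 = 0.0019488
Total = 0.00869851875.
P(M2 | evidence) = 0.0019488 / 0.00869851875 ≈ 0.224.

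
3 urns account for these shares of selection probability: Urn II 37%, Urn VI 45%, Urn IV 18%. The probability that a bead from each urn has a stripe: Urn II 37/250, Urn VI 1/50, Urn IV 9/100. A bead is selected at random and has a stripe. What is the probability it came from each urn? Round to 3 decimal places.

By Bayes' rule, posterior ∝ prior × likelihood:
  Urn II: 0.37 × 0.148 = 0.05476
  Urn VI: 0.45 × 0.02 = 0.009
  Urn IV: 0.18 × 0.09 = 0.0162
Total = 0.07996.
P(Urn II | striped) = 0.05476/0.07996 ≈ 0.685
P(Urn VI | striped) = 0.009/0.07996 ≈ 0.113
P(Urn IV | striped) = 0.0162/0.07996 ≈ 0.203

Urn II 0.685, Urn VI 0.113, Urn IV 0.203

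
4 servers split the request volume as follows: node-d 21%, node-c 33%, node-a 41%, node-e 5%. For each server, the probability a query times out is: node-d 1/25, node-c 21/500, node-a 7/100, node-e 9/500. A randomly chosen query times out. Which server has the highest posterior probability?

By Bayes' rule, posterior ∝ prior × likelihood:
  node-d: 0.21 × 0.04 = 0.0084
  node-c: 0.33 × 0.042 = 0.01386
  node-a: 0.41 × 0.07 = 0.0287
  node-e: 0.05 × 0.018 = 0.0009
Sum = 0.05186.
Largest term belongs to node-a, so node-a is most probable.

node-a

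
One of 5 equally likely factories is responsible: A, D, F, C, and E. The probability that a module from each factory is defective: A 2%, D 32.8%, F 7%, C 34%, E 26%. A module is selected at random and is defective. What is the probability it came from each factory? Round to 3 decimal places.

A 0.020, D 0.322, F 0.069, C 0.334, E 0.255

Since the prior is uniform, the posterior is proportional to the likelihood:
  A: 0.02
  D: 0.328
  F: 0.07
  C: 0.34
  E: 0.26
Sum = 1.018.
P(A | defective) = 0.02/1.018 ≈ 0.020
P(D | defective) = 0.328/1.018 ≈ 0.322
P(F | defective) = 0.07/1.018 ≈ 0.069
P(C | defective) = 0.34/1.018 ≈ 0.334
P(E | defective) = 0.26/1.018 ≈ 0.255
(Check: 0.020+0.322+0.069+0.334+0.255 = 1.000.)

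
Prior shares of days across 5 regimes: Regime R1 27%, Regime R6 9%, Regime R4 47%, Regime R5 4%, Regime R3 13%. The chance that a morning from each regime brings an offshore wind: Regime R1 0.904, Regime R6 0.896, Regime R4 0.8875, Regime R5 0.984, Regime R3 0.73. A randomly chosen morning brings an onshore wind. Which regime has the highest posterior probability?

Regime R4

Taking complements, P(onshore | each) = Regime R1 0.096, Regime R6 0.104, Regime R4 0.1125, Regime R5 0.016, Regime R3 0.27.
By Bayes' rule, posterior ∝ prior × likelihood:
  Regime R1: 0.27 × 0.096 = 0.02592
  Regime R6: 0.09 × 0.104 = 0.00936
  Regime R4: 0.47 × 0.1125 = 0.052875
  Regime R5: 0.04 × 0.016 = 0.00064
  Regime R3: 0.13 × 0.27 = 0.0351
Normalizing constant = 0.123895.
Largest term belongs to Regime R4, so Regime R4 is most probable.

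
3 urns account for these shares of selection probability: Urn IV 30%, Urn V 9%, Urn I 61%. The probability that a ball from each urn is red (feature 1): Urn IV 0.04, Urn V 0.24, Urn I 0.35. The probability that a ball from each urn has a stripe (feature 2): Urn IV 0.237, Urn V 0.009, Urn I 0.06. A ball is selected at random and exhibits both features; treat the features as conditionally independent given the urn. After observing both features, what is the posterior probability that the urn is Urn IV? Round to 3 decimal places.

0.179

Compute prior × likelihood for every hypothesis:
  Urn IV: 0.3 × 0.04 × 0.237 = 0.002844
  Urn V: 0.09 × 0.24 × 0.009 = 0.0001944
  Urn I: 0.61 × 0.35 × 0.06 = 0.01281
Sum = 0.0158484.
P(Urn IV | evidence) = 0.002844 / 0.0158484 ≈ 0.179.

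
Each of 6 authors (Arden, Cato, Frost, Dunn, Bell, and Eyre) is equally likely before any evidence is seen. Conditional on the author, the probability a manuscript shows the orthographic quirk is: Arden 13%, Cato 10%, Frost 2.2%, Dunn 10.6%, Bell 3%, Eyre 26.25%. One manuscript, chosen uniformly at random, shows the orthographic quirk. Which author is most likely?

Eyre

Since the prior is uniform, the posterior is proportional to the likelihood:
  Arden: 0.13
  Cato: 0.1
  Frost: 0.022
  Dunn: 0.106
  Bell: 0.03
  Eyre: 0.2625
Normalizing constant = 0.6505.
Largest term belongs to Eyre, so Eyre is most probable.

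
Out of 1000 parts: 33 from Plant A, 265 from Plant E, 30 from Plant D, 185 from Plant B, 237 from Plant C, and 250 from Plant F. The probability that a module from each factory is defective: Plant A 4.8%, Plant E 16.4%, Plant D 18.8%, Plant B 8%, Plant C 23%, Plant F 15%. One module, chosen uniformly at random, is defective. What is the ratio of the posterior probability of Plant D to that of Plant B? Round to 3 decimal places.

0.381

Unnormalized posteriors (prior × likelihood):
  Plant A: 0.033 × 0.048 = 0.001584
  Plant E: 0.265 × 0.164 = 0.04346
  Plant D: 0.03 × 0.188 = 0.00564
  Plant B: 0.185 × 0.08 = 0.0148
  Plant C: 0.237 × 0.23 = 0.05451
  Plant F: 0.25 × 0.15 = 0.0375
Normalizing constant = 0.157494.
The ratio is 0.00564 / 0.0148 (the normalizer cancels) = 0.381.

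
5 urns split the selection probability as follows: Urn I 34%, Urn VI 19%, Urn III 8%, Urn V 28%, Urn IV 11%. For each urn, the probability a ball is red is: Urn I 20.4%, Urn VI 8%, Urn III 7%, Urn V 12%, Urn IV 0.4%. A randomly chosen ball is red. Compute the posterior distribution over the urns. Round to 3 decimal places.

Unnormalized posteriors (prior × likelihood):
  Urn I: 0.34 × 0.204 = 0.06936
  Urn VI: 0.19 × 0.08 = 0.0152
  Urn III: 0.08 × 0.07 = 0.0056
  Urn V: 0.28 × 0.12 = 0.0336
  Urn IV: 0.11 × 0.004 = 0.00044
Sum = 0.1242.
P(Urn I | red) = 0.06936/0.1242 ≈ 0.558
P(Urn VI | red) = 0.0152/0.1242 ≈ 0.122
P(Urn III | red) = 0.0056/0.1242 ≈ 0.045
P(Urn V | red) = 0.0336/0.1242 ≈ 0.271
P(Urn IV | red) = 0.00044/0.1242 ≈ 0.004

Urn I 0.558, Urn VI 0.122, Urn III 0.045, Urn V 0.271, Urn IV 0.004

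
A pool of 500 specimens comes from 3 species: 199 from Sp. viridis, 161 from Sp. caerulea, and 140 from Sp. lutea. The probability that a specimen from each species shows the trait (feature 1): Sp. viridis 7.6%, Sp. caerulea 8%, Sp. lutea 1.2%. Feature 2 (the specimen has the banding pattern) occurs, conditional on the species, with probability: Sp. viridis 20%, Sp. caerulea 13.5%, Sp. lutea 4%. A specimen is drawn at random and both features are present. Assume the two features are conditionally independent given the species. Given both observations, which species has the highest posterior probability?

Sp. viridis

Compute prior × likelihood for every hypothesis:
  Sp. viridis: 0.398 × 0.076 × 0.2 = 0.0060496
  Sp. caerulea: 0.322 × 0.08 × 0.135 = 0.0034776
  Sp. lutea: 0.28 × 0.012 × 0.04 = 0.0001344
Sum = 0.0096616.
Largest term belongs to Sp. viridis, so Sp. viridis is most probable.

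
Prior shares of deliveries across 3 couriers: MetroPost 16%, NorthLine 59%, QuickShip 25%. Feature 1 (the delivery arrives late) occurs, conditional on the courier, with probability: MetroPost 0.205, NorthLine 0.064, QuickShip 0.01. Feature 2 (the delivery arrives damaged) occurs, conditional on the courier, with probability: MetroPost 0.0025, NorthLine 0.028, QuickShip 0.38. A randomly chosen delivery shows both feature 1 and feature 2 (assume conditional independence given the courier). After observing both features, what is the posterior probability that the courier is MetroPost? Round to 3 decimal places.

By Bayes' rule, posterior ∝ prior × likelihood:
  MetroPost: 0.16 × 0.205 × 0.0025 = 0.000082
  NorthLine: 0.59 × 0.064 × 0.028 = 0.00105728
  QuickShip: 0.25 × 0.01 × 0.38 = 0.00095
Sum = 0.00208928.
P(MetroPost | evidence) = 0.000082 / 0.00208928 ≈ 0.039.

0.039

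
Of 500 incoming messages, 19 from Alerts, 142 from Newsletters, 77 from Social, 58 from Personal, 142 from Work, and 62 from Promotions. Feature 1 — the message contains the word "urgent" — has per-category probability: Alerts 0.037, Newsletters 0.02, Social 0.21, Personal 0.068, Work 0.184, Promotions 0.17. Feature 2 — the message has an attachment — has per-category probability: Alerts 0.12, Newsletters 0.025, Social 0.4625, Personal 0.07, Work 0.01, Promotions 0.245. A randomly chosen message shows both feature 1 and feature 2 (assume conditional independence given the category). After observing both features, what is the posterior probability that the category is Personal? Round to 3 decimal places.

0.026

Compute prior × likelihood for every hypothesis:
  Alerts: 0.038 × 0.037 × 0.12 = 0.00016872
  Newsletters: 0.284 × 0.02 × 0.025 = 0.000142
  Social: 0.154 × 0.21 × 0.4625 = 0.01495725
  Personal: 0.116 × 0.068 × 0.07 = 0.00055216
  Work: 0.284 × 0.184 × 0.01 = 0.00052256
  Promotions: 0.124 × 0.17 × 0.245 = 0.0051646
Sum = 0.02150729.
P(Personal | evidence) = 0.00055216 / 0.02150729 ≈ 0.026.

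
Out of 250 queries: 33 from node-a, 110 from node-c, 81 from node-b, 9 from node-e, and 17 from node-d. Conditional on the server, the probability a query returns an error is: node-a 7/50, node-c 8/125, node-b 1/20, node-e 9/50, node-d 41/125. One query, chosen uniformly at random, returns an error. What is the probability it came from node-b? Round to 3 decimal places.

Unnormalized posteriors (prior × likelihood):
  node-a: 0.132 × 0.14 = 0.01848
  node-c: 0.44 × 0.064 = 0.02816
  node-b: 0.324 × 0.05 = 0.0162
  node-e: 0.036 × 0.18 = 0.00648
  node-d: 0.068 × 0.328 = 0.022304
Sum = 0.091624.
P(node-b | evidence) = 0.0162 / 0.091624 ≈ 0.177.

0.177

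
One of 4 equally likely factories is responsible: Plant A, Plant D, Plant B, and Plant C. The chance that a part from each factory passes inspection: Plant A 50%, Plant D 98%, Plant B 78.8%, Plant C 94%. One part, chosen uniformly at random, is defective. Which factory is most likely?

Taking complements, P(defective | each) = Plant A 0.5, Plant D 0.02, Plant B 0.212, Plant C 0.06.
With a uniform prior (1/4 each), posterior ∝ likelihood:
  Plant A: 0.5
  Plant D: 0.02
  Plant B: 0.212
  Plant C: 0.06
Sum = 0.792.
Largest term belongs to Plant A, so Plant A is most probable.

Plant A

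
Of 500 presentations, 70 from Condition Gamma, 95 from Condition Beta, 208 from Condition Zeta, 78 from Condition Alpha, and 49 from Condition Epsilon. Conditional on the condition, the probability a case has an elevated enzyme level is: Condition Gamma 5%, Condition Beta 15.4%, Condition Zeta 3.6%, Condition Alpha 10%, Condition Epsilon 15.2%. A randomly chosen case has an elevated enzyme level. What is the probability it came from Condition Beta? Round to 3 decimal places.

Unnormalized posteriors (prior × likelihood):
  Condition Gamma: 0.14 × 0.05 = 0.007
  Condition Beta: 0.19 × 0.154 = 0.02926
  Condition Zeta: 0.416 × 0.036 = 0.014976
  Condition Alpha: 0.156 × 0.1 = 0.0156
  Condition Epsilon: 0.098 × 0.152 = 0.014896
Total = 0.081732.
P(Condition Beta | evidence) = 0.02926 / 0.081732 ≈ 0.358.

0.358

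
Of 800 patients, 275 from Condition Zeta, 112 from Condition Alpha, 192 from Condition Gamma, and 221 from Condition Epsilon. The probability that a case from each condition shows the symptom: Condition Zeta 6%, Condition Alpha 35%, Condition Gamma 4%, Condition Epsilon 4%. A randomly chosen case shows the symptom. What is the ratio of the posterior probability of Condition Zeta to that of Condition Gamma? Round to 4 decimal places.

2.1484

Unnormalized posteriors (prior × likelihood):
  Condition Zeta: 0.34375 × 0.06 = 0.020625
  Condition Alpha: 0.14 × 0.35 = 0.049
  Condition Gamma: 0.24 × 0.04 = 0.0096
  Condition Epsilon: 0.27625 × 0.04 = 0.01105
Total = 0.090275.
The ratio is 0.020625 / 0.0096 (the normalizer cancels) = 2.1484.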